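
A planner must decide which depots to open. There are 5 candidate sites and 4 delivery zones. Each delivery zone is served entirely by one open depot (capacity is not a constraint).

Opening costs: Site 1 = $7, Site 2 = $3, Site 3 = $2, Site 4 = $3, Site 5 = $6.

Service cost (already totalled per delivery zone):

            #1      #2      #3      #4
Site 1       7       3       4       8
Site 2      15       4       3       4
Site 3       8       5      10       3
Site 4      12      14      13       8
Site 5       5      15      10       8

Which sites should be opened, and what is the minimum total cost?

Open Site 2 and Site 3; minimum total cost 23.

For any fixed open set, each delivery zone goes to its cheapest open site; total = fixed + service.
{Site 2, Site 3}: #1→Site 3 8, #2→Site 2 4, #3→Site 2 3, #4→Site 3 3. Service 18; fixed 5; total 23.
{Site 2, Site 5}: service 16 + fixed 9 = 25
{Site 1, Site 3}: service 17 + fixed 9 = 26
{Site 1, Site 2, Site 3, Site 4, Site 5}: #1→Site 5 5, #2→Site 1 3, #3→Site 2 3, #4→Site 3 3. Service 14; fixed 21; total 35.
No other subset beats 23.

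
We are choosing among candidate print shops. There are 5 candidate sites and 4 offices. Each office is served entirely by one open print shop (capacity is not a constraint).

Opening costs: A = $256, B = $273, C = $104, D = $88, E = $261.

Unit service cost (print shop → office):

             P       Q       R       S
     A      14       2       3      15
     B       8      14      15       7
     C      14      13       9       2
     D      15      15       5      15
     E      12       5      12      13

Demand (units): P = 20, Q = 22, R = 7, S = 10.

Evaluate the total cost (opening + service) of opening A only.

Total cost: 751

Each office is assigned to its cheapest site among the open ones.
{A}: P→A 14·20=280, Q→A 2·22=44, R→A 3·7=21, S→A 15·10=150. Service 495; fixed 256; total 751.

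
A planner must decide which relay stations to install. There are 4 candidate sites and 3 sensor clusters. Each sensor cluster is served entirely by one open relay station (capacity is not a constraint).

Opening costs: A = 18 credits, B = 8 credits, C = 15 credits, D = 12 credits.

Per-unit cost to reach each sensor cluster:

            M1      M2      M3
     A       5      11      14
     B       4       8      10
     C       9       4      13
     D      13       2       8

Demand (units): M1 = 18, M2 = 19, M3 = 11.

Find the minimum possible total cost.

For any fixed open set, each sensor cluster goes to its cheapest open site; total = fixed + service.
{B, D}: M1→B 4·18=72, M2→D 2·19=38, M3→D 8·11=88. Service 198; fixed 20; total 218.
{B, C, D}: M1→B 4·18=72, M2→D 2·19=38, M3→D 8·11=88. Service 198; fixed 35; total 233.
{A, B, D}: service 198 + fixed 38 = 236
{A, B, C, D}: service 198 + fixed 53 = 251
No other subset beats 218.

Minimum total cost: 218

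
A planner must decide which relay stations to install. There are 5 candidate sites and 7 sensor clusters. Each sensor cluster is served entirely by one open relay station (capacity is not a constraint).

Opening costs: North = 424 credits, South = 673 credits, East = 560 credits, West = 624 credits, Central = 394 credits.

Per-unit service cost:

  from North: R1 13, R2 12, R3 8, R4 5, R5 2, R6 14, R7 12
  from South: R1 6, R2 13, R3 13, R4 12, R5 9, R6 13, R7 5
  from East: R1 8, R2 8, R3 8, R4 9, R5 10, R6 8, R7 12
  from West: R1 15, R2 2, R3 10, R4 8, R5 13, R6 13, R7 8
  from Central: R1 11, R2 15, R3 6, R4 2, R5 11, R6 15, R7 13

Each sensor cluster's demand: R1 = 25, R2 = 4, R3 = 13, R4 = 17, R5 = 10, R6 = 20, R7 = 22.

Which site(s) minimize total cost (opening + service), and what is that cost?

Open Central only; minimum total cost 1537.

For any fixed open set, each sensor cluster goes to its cheapest open site; total = fixed + service.
{Central}: R1→Central 11·25=275, R2→Central 15·4=60, R3→Central 6·13=78, R4→Central 2·17=34, R5→Central 11·10=110, R6→Central 15·20=300, R7→Central 13·22=286. Service 1143; fixed 394; total 1537.
{North}: service 1126 + fixed 424 = 1550
{East}: service 1013 + fixed 560 = 1573
{North, South, East, West, Central}: service 560 + fixed 2675 = 3235
No other subset beats 1537.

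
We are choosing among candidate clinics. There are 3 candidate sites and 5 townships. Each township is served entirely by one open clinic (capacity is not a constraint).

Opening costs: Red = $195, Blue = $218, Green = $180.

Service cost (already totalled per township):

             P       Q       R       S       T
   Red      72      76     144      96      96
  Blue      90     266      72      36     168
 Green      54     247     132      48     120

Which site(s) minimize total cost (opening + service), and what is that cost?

Open Red only; minimum total cost 679.

For any fixed open set, each township goes to its cheapest open site; total = fixed + service.
{Red}: P→Red 72, Q→Red 76, R→Red 144, S→Red 96, T→Red 96. Service 484; fixed 195; total 679.
{Red, Blue}: service 352 + fixed 413 = 765
{Red, Green}: P→Green 54, Q→Red 76, R→Green 132, S→Green 48, T→Red 96. Service 406; fixed 375; total 781.
{Red, Blue, Green}: service 334 + fixed 593 = 927
No other subset beats 679.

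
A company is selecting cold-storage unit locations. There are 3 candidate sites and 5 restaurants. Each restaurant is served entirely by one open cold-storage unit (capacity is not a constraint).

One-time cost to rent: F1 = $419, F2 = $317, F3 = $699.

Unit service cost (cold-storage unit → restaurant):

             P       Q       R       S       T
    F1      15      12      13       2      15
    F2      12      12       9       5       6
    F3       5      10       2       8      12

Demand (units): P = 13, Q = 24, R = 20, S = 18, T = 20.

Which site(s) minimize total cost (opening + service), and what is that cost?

Open F2 only; minimum total cost 1151.

For any fixed open set, each restaurant goes to its cheapest open site; total = fixed + service.
{F2}: P→F2 12·13=156, Q→F2 12·24=288, R→F2 9·20=180, S→F2 5·18=90, T→F2 6·20=120. Service 834; fixed 317; total 1151.
{F3}: service 729 + fixed 699 = 1428
{F1}: P→F1 15·13=195, Q→F1 12·24=288, R→F1 13·20=260, S→F1 2·18=36, T→F1 15·20=300. Service 1079; fixed 419; total 1498.
{F1, F2, F3}: service 501 + fixed 1435 = 1936
No other subset beats 1151.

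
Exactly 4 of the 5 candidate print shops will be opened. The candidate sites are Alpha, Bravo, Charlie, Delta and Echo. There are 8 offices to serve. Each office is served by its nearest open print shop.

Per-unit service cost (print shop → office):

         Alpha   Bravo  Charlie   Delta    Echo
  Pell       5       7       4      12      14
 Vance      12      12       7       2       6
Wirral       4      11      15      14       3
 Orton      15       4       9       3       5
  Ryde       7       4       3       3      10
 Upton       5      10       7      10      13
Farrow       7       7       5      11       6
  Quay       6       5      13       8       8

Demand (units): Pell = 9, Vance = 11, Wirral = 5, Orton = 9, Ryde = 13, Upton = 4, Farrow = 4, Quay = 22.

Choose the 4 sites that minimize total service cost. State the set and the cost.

With exactly 4 open, each office uses its cheapest among the chosen.
{Alpha, Bravo, Charlie, Delta}: Pell→Charlie 4·9=36, Vance→Delta 2·11=22, Wirral→Alpha 4·5=20, Orton→Delta 3·9=27, Ryde→Charlie 3·13=39, Upton→Alpha 5·4=20, Farrow→Charlie 5·4=20, Quay→Bravo 5·22=110. Service cost 294.
{Bravo, Charlie, Delta, Echo}: service cost 297
{Alpha, Bravo, Delta, Echo}: service cost 302
Among all 5 size-4 choices, {Alpha, Bravo, Charlie, Delta} is lowest.

Choose Alpha, Bravo, Charlie and Delta; total service cost 294.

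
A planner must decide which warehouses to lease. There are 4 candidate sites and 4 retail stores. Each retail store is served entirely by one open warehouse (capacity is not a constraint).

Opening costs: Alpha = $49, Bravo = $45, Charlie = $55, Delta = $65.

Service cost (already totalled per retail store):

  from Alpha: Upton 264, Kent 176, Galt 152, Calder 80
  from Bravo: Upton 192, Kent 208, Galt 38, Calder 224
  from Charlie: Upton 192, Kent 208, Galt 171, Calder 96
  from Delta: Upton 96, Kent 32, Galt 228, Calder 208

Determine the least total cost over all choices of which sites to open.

For any fixed open set, each retail store goes to its cheapest open site; total = fixed + service.
{Alpha, Bravo, Delta}: Upton→Delta 96, Kent→Delta 32, Galt→Bravo 38, Calder→Alpha 80. Service 246; fixed 159; total 405.
{Bravo, Charlie, Delta}: service 262 + fixed 165 = 427
{Alpha, Bravo, Charlie, Delta}: service 246 + fixed 214 = 460
{Bravo}: service 662 + fixed 45 = 707
No other subset beats 405.

Minimum total cost: 405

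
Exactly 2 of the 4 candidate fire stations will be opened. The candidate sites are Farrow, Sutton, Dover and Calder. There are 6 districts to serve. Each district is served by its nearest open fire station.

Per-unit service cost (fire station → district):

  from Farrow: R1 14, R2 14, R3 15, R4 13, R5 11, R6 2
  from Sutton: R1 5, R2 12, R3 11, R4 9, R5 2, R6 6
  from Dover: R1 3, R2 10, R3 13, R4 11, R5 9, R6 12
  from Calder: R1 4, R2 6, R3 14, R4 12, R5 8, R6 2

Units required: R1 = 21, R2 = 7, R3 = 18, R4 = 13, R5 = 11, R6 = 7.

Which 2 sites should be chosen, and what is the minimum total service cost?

With exactly 2 open, each district uses its cheapest among the chosen.
{Sutton, Calder}: R1→Calder 4·21=84, R2→Calder 6·7=42, R3→Sutton 11·18=198, R4→Sutton 9·13=117, R5→Sutton 2·11=22, R6→Calder 2·7=14. Service cost 477.
{Sutton, Dover}: service cost 512
{Farrow, Sutton}: service cost 540
Among all 6 size-2 choices, {Sutton, Calder} is lowest.

Choose Sutton and Calder; total service cost 477.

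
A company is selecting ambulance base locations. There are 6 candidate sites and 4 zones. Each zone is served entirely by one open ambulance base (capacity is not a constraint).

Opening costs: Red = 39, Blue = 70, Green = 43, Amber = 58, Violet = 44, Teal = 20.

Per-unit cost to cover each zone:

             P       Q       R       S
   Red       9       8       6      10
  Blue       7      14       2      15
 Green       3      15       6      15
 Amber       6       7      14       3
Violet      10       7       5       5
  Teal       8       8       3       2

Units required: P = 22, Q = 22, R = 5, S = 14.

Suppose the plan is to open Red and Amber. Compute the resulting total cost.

Each zone is assigned to its cheapest site among the open ones.
{Red, Amber}: P→Amber 6·22=132, Q→Amber 7·22=154, R→Red 6·5=30, S→Amber 3·14=42. Service 358; fixed 97; total 455.

Total cost: 455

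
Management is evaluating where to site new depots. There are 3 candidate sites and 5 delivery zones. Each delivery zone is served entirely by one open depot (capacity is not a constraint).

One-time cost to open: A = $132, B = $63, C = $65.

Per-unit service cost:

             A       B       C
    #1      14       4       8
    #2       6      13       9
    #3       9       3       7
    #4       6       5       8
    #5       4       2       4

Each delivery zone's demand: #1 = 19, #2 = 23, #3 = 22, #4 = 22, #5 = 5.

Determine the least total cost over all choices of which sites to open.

For any fixed open set, each delivery zone goes to its cheapest open site; total = fixed + service.
{A, B}: #1→B 4·19=76, #2→A 6·23=138, #3→B 3·22=66, #4→B 5·22=110, #5→B 2·5=10. Service 400; fixed 195; total 595.
{B, C}: service 469 + fixed 128 = 597
{B}: service 561 + fixed 63 = 624
{A, B, C}: #1→B 4·19=76, #2→A 6·23=138, #3→B 3·22=66, #4→B 5·22=110, #5→B 2·5=10. Service 400; fixed 260; total 660.
No other subset beats 595.

Minimum total cost: 595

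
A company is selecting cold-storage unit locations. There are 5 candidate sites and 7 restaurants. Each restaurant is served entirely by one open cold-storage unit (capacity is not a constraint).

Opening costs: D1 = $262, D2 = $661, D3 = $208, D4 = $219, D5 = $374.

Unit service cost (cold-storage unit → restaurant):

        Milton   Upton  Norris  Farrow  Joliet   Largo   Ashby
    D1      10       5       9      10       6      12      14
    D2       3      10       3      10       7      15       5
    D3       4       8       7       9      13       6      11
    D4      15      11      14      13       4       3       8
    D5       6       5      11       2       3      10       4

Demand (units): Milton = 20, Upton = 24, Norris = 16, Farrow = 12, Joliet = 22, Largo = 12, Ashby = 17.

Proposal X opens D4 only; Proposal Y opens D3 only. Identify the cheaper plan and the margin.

Proposal Y is cheaper by 178.

Proposal X: {D4}: Milton→D4 15·20=300, Upton→D4 11·24=264, Norris→D4 14·16=224, Farrow→D4 13·12=156, Joliet→D4 4·22=88, Largo→D4 3·12=36, Ashby→D4 8·17=136. Service 1204; fixed 219; total 1423.
Proposal Y: {D3}: Milton→D3 4·20=80, Upton→D3 8·24=192, Norris→D3 7·16=112, Farrow→D3 9·12=108, Joliet→D3 13·22=286, Largo→D3 6·12=72, Ashby→D3 11·17=187. Service 1037; fixed 208; total 1245.
Difference: |1423 − 1245| = 178.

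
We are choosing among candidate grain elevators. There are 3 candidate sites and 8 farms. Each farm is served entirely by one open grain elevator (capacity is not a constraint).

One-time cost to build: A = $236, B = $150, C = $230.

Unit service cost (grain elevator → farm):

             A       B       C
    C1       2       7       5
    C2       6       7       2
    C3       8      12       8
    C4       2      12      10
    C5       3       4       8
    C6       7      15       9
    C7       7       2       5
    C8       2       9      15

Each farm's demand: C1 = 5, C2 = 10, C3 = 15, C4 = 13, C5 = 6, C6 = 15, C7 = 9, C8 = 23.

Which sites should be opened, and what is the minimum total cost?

Open A only; minimum total cost 684.

For any fixed open set, each farm goes to its cheapest open site; total = fixed + service.
{A}: C1→A 2·5=10, C2→A 6·10=60, C3→A 8·15=120, C4→A 2·13=26, C5→A 3·6=18, C6→A 7·15=105, C7→A 7·9=63, C8→A 2·23=46. Service 448; fixed 236; total 684.
{A, B}: service 403 + fixed 386 = 789
{A, C}: service 390 + fixed 466 = 856
{A, B, C}: service 363 + fixed 616 = 979
(All 7 nonempty subsets were checked; A only is lowest.)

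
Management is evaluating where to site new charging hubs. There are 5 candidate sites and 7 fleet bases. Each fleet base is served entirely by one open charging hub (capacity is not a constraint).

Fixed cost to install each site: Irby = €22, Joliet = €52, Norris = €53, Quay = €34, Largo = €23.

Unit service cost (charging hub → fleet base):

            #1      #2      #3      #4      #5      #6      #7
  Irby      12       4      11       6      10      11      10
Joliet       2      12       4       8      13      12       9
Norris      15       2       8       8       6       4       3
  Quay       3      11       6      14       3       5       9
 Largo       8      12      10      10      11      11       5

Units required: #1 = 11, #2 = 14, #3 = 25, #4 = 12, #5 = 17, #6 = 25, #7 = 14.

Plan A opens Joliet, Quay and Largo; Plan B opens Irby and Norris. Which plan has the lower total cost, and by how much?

Plan A is cheaper by 24.

Plan A: {Joliet, Quay, Largo}: #1→Joliet 2·11=22, #2→Quay 11·14=154, #3→Joliet 4·25=100, #4→Joliet 8·12=96, #5→Quay 3·17=51, #6→Quay 5·25=125, #7→Largo 5·14=70. Service 618; fixed 109; total 727.
Plan B: {Irby, Norris}: #1→Irby 12·11=132, #2→Norris 2·14=28, #3→Norris 8·25=200, #4→Irby 6·12=72, #5→Norris 6·17=102, #6→Norris 4·25=100, #7→Norris 3·14=42. Service 676; fixed 75; total 751.
Difference: |727 − 751| = 24.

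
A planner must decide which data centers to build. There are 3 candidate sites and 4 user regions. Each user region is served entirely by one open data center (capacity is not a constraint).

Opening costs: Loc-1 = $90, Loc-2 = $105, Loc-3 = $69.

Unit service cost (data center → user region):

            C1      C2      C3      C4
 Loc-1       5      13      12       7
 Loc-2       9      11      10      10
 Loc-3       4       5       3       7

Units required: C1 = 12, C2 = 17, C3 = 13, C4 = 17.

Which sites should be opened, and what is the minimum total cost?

Open Loc-3 only; minimum total cost 360.

For any fixed open set, each user region goes to its cheapest open site; total = fixed + service.
{Loc-3}: C1→Loc-3 4·12=48, C2→Loc-3 5·17=85, C3→Loc-3 3·13=39, C4→Loc-3 7·17=119. Service 291; fixed 69; total 360.
{Loc-1, Loc-3}: service 291 + fixed 159 = 450
{Loc-2, Loc-3}: service 291 + fixed 174 = 465
{Loc-1, Loc-2, Loc-3}: service 291 + fixed 264 = 555
No other subset beats 360.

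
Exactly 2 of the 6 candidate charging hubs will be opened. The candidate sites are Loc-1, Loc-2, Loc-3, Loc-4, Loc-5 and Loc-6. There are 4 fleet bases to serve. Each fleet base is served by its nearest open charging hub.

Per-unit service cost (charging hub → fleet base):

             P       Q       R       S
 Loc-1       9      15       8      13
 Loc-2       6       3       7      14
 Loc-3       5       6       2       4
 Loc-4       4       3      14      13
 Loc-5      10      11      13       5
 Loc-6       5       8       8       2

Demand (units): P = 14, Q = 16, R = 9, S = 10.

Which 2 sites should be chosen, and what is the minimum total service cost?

Choose Loc-3 and Loc-4; total service cost 162.

With exactly 2 open, each fleet base uses its cheapest among the chosen.
{Loc-3, Loc-4}: P→Loc-4 4·14=56, Q→Loc-4 3·16=48, R→Loc-3 2·9=18, S→Loc-3 4·10=40. Service cost 162.
{Loc-2, Loc-3}: service cost 176
{Loc-4, Loc-6}: service cost 196
Among all 15 size-2 choices, {Loc-3, Loc-4} is lowest.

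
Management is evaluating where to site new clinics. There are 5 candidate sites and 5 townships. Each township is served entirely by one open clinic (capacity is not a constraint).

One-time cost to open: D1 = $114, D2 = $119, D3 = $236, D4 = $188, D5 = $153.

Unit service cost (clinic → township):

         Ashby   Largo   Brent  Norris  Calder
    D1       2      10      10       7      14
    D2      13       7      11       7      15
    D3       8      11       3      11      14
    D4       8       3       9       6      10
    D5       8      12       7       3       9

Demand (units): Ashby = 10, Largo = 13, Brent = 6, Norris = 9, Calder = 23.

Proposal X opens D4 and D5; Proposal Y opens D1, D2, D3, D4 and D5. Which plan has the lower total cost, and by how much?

Proposal X is cheaper by 385.

Proposal X: {D4, D5}: Ashby→D4 8·10=80, Largo→D4 3·13=39, Brent→D5 7·6=42, Norris→D5 3·9=27, Calder→D5 9·23=207. Service 395; fixed 341; total 736.
Proposal Y: {D1, D2, D3, D4, D5}: Ashby→D1 2·10=20, Largo→D4 3·13=39, Brent→D3 3·6=18, Norris→D5 3·9=27, Calder→D5 9·23=207. Service 311; fixed 810; total 1121.
Difference: |736 − 1121| = 385.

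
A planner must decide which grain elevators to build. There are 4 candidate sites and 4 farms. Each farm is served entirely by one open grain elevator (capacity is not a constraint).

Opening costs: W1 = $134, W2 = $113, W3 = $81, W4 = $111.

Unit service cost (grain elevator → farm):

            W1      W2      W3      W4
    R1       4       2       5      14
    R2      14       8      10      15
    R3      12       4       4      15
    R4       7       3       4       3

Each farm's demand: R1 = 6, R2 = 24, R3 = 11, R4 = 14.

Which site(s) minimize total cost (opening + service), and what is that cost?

Open W2 only; minimum total cost 403.

For any fixed open set, each farm goes to its cheapest open site; total = fixed + service.
{W2}: R1→W2 2·6=12, R2→W2 8·24=192, R3→W2 4·11=44, R4→W2 3·14=42. Service 290; fixed 113; total 403.
{W3}: service 370 + fixed 81 = 451
{W2, W3}: R1→W2 2·6=12, R2→W2 8·24=192, R3→W2 4·11=44, R4→W2 3·14=42. Service 290; fixed 194; total 484.
{W1, W2, W3, W4}: service 290 + fixed 439 = 729
No other subset beats 403.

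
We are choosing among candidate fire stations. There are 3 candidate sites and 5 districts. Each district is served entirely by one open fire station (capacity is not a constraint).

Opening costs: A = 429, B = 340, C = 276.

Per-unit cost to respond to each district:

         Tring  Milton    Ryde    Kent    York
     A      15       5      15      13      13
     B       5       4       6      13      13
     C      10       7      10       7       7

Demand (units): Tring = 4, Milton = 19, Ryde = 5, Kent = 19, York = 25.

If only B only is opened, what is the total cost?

Each district is assigned to its cheapest site among the open ones.
{B}: Tring→B 5·4=20, Milton→B 4·19=76, Ryde→B 6·5=30, Kent→B 13·19=247, York→B 13·25=325. Service 698; fixed 340; total 1038.

Total cost: 1038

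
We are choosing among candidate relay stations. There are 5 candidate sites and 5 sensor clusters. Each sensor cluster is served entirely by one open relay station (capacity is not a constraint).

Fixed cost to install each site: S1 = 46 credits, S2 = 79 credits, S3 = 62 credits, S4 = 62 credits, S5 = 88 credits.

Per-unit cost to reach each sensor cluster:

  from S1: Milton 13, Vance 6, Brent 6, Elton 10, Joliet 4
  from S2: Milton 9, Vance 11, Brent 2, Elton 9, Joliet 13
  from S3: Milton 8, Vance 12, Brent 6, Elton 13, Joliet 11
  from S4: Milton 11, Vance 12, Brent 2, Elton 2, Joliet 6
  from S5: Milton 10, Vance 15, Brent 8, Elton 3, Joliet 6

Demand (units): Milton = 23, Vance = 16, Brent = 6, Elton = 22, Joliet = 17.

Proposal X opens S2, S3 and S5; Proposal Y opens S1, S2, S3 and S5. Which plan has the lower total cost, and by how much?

Proposal Y is cheaper by 68.

Proposal X: {S2, S3, S5}: Milton→S3 8·23=184, Vance→S2 11·16=176, Brent→S2 2·6=12, Elton→S5 3·22=66, Joliet→S5 6·17=102. Service 540; fixed 229; total 769.
Proposal Y: {S1, S2, S3, S5}: Milton→S3 8·23=184, Vance→S1 6·16=96, Brent→S2 2·6=12, Elton→S5 3·22=66, Joliet→S1 4·17=68. Service 426; fixed 275; total 701.
Difference: |769 − 701| = 68.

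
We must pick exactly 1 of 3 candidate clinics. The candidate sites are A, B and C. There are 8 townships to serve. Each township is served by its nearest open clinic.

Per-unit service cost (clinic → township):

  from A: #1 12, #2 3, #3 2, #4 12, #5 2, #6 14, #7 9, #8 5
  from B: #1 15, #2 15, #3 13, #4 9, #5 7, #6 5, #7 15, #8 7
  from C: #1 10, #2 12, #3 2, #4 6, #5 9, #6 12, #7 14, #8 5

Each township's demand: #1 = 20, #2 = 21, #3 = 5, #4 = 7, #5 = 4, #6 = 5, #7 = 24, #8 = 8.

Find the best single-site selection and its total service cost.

Choose A only; total service cost 731.

With exactly 1 open, each township uses its cheapest among the chosen.
{A}: #1→A 12·20=240, #2→A 3·21=63, #3→A 2·5=10, #4→A 12·7=84, #5→A 2·4=8, #6→A 14·5=70, #7→A 9·24=216, #8→A 5·8=40. Service cost 731.
{C}: service cost 976
{B}: service cost 1212
Among all 3 size-1 choices, {A} is lowest.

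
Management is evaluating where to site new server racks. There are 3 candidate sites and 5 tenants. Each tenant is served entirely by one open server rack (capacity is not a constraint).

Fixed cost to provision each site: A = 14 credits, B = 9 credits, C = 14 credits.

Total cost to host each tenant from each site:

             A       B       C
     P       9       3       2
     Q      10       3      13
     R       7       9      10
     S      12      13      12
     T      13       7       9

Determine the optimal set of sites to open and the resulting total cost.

Open B only; minimum total cost 44.

For any fixed open set, each tenant goes to its cheapest open site; total = fixed + service.
{B}: P→B 3, Q→B 3, R→B 9, S→B 13, T→B 7. Service 35; fixed 9; total 44.
{A, B}: P→B 3, Q→B 3, R→A 7, S→A 12, T→B 7. Service 32; fixed 23; total 55.
{B, C}: P→C 2, Q→B 3, R→B 9, S→C 12, T→B 7. Service 33; fixed 23; total 56.
{A, B, C}: service 31 + fixed 37 = 68
(All 7 nonempty subsets were checked; B only is lowest.)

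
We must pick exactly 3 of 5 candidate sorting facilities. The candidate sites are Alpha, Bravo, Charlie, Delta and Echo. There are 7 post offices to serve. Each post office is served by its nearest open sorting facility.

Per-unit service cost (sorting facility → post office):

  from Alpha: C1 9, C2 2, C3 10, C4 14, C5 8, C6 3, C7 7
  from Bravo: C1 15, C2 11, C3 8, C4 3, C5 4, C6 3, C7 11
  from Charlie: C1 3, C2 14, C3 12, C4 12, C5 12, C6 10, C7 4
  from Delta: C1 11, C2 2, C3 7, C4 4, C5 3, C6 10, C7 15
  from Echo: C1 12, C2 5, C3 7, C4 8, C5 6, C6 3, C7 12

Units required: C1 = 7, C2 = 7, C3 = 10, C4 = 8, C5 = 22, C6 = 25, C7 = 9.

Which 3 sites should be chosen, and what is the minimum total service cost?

With exactly 3 open, each post office uses its cheapest among the chosen.
{Bravo, Charlie, Delta}: C1→Charlie 3·7=21, C2→Delta 2·7=14, C3→Delta 7·10=70, C4→Bravo 3·8=24, C5→Delta 3·22=66, C6→Bravo 3·25=75, C7→Charlie 4·9=36. Service cost 306.
{Alpha, Charlie, Delta}: service cost 314
{Charlie, Delta, Echo}: service cost 314
Among all 10 size-3 choices, {Bravo, Charlie, Delta} is lowest.

Choose Bravo, Charlie and Delta; total service cost 306.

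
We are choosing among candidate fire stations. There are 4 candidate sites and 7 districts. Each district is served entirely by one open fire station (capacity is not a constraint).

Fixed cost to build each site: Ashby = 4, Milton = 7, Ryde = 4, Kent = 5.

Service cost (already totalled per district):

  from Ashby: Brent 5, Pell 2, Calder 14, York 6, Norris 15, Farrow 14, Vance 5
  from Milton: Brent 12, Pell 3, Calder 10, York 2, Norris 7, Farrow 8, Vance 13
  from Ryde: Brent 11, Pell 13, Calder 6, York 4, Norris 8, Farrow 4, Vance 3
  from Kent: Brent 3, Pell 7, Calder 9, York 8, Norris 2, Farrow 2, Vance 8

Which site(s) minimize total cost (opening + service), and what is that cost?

Open Ashby, Ryde and Kent; minimum total cost 35.

For any fixed open set, each district goes to its cheapest open site; total = fixed + service.
{Ashby, Ryde, Kent}: Brent→Kent 3, Pell→Ashby 2, Calder→Ryde 6, York→Ryde 4, Norris→Kent 2, Farrow→Kent 2, Vance→Ryde 3. Service 22; fixed 13; total 35.
{Ryde, Kent}: Brent→Kent 3, Pell→Kent 7, Calder→Ryde 6, York→Ryde 4, Norris→Kent 2, Farrow→Kent 2, Vance→Ryde 3. Service 27; fixed 9; total 36.
{Milton, Ryde, Kent}: Brent→Kent 3, Pell→Milton 3, Calder→Ryde 6, York→Milton 2, Norris→Kent 2, Farrow→Kent 2, Vance→Ryde 3. Service 21; fixed 16; total 37.
{Ashby, Milton, Ryde, Kent}: Brent→Kent 3, Pell→Ashby 2, Calder→Ryde 6, York→Milton 2, Norris→Kent 2, Farrow→Kent 2, Vance→Ryde 3. Service 20; fixed 20; total 40.
No other subset beats 35.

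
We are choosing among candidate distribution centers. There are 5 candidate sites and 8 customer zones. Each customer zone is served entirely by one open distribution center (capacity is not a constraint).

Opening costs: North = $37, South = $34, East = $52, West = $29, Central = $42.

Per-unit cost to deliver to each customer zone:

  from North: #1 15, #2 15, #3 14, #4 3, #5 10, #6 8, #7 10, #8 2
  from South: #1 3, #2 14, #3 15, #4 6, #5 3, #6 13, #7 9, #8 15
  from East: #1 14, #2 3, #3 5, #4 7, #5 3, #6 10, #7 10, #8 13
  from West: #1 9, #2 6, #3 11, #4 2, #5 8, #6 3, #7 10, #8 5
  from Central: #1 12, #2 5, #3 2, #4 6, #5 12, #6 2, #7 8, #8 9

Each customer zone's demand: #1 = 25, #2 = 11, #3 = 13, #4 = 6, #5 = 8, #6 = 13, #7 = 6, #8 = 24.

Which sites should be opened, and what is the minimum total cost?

For any fixed open set, each customer zone goes to its cheapest open site; total = fixed + service.
{North, South, Central}: #1→South 3·25=75, #2→Central 5·11=55, #3→Central 2·13=26, #4→North 3·6=18, #5→South 3·8=24, #6→Central 2·13=26, #7→Central 8·6=48, #8→North 2·24=48. Service 320; fixed 113; total 433.
{North, South, West, Central}: service 314 + fixed 142 = 456
{North, South, East, Central}: service 298 + fixed 165 = 463
{North, South, East, West, Central}: #1→South 3·25=75, #2→East 3·11=33, #3→Central 2·13=26, #4→West 2·6=12, #5→South 3·8=24, #6→Central 2·13=26, #7→Central 8·6=48, #8→North 2·24=48. Service 292; fixed 194; total 486.
No other subset beats 433.

Open North, South and Central; minimum total cost 433.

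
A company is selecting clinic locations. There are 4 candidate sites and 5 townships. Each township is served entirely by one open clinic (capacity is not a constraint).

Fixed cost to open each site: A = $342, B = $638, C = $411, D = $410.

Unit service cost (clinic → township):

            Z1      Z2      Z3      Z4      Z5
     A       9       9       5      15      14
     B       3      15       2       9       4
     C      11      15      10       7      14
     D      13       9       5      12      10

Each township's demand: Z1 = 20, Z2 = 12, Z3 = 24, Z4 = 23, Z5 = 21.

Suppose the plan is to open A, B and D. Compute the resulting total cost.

Total cost: 1897

Each township is assigned to its cheapest site among the open ones.
{A, B, D}: Z1→B 3·20=60, Z2→A 9·12=108, Z3→B 2·24=48, Z4→B 9·23=207, Z5→B 4·21=84. Service 507; fixed 1390; total 1897.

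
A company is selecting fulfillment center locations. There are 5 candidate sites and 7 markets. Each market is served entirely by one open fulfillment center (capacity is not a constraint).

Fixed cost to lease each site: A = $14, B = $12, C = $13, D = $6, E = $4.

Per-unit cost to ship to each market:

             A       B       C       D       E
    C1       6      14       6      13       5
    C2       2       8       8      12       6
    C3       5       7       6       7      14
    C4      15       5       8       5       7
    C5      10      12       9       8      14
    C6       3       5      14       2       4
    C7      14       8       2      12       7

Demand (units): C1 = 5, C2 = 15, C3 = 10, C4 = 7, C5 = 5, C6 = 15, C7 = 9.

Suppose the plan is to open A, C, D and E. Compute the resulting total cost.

Total cost: 265

Each market is assigned to its cheapest site among the open ones.
{A, C, D, E}: C1→E 5·5=25, C2→A 2·15=30, C3→A 5·10=50, C4→D 5·7=35, C5→D 8·5=40, C6→D 2·15=30, C7→C 2·9=18. Service 228; fixed 37; total 265.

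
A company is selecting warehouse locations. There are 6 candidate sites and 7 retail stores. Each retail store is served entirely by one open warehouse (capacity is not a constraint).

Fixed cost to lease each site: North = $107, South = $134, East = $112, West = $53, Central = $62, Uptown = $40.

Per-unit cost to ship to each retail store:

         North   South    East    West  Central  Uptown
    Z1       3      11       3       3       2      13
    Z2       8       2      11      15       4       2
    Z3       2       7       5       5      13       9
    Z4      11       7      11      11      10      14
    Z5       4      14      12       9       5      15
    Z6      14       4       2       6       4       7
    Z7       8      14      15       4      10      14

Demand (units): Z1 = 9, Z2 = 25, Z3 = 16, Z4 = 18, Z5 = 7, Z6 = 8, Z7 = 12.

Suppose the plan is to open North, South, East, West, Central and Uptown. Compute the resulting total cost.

Total cost: 826

Each retail store is assigned to its cheapest site among the open ones.
{North, South, East, West, Central, Uptown}: Z1→Central 2·9=18, Z2→South 2·25=50, Z3→North 2·16=32, Z4→South 7·18=126, Z5→North 4·7=28, Z6→East 2·8=16, Z7→West 4·12=48. Service 318; fixed 508; total 826.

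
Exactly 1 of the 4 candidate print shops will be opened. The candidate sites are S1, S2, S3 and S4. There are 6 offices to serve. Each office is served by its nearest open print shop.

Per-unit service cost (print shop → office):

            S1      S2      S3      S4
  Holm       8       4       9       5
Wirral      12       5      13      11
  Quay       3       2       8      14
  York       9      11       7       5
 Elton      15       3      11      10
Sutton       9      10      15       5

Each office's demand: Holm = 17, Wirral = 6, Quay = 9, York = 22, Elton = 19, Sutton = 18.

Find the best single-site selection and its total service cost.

Choose S2 only; total service cost 595.

With exactly 1 open, each office uses its cheapest among the chosen.
{S2}: Holm→S2 4·17=68, Wirral→S2 5·6=30, Quay→S2 2·9=18, York→S2 11·22=242, Elton→S2 3·19=57, Sutton→S2 10·18=180. Service cost 595.
{S4}: service cost 667
{S1}: service cost 880
Among all 4 size-1 choices, {S2} is lowest.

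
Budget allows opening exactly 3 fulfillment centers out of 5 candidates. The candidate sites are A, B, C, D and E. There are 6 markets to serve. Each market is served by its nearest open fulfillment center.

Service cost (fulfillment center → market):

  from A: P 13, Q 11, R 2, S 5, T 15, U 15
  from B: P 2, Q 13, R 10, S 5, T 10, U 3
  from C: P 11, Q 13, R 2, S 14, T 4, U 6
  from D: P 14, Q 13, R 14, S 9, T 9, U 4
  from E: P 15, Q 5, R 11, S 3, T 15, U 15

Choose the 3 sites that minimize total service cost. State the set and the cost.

Choose B, C and E; total service cost 19.

With exactly 3 open, each market uses its cheapest among the chosen.
{B, C, E}: P→B 2, Q→E 5, R→C 2, S→E 3, T→C 4, U→B 3. Service cost 19.
{A, B, E}: service cost 25
{A, B, C}: service cost 27
Among all 10 size-3 choices, {B, C, E} is lowest.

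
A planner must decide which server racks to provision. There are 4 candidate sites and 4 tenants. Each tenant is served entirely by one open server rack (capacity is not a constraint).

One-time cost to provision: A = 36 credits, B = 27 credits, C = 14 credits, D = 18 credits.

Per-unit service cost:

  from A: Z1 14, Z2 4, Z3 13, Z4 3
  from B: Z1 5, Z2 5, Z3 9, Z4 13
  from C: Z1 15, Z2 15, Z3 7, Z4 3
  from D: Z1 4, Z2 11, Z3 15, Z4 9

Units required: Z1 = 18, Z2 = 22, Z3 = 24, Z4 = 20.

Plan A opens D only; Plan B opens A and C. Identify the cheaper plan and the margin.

Plan B is cheaper by 254.

Plan A: {D}: Z1→D 4·18=72, Z2→D 11·22=242, Z3→D 15·24=360, Z4→D 9·20=180. Service 854; fixed 18; total 872.
Plan B: {A, C}: Z1→A 14·18=252, Z2→A 4·22=88, Z3→C 7·24=168, Z4→A 3·20=60. Service 568; fixed 50; total 618.
Difference: |872 − 618| = 254.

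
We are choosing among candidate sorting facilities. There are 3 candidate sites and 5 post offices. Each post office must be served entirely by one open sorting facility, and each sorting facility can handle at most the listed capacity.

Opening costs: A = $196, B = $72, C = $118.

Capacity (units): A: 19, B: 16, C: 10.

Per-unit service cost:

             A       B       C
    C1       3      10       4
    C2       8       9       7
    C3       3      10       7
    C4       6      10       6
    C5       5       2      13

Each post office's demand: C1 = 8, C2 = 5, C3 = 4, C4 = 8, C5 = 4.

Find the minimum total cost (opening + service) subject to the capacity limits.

Minimum total cost: 432

Open {A, B}: C1→A 3·8=24, C2→A 8·5=40, C3→A 3·4=12, C4→B 10·8=80, C5→B 2·4=8.
Loads: A carries 17/19, B carries 12/16. Service 164; fixed 268; total 432.
Next best feasible plan costs 433.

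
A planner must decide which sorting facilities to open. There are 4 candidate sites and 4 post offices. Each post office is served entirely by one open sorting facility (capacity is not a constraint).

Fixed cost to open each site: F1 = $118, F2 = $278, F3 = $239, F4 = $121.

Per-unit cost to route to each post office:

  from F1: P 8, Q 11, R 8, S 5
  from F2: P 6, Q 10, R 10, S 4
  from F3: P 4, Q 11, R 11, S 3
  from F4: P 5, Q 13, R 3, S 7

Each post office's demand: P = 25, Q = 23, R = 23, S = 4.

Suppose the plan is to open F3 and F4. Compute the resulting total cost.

Total cost: 794

Each post office is assigned to its cheapest site among the open ones.
{F3, F4}: P→F3 4·25=100, Q→F3 11·23=253, R→F4 3·23=69, S→F3 3·4=12. Service 434; fixed 360; total 794.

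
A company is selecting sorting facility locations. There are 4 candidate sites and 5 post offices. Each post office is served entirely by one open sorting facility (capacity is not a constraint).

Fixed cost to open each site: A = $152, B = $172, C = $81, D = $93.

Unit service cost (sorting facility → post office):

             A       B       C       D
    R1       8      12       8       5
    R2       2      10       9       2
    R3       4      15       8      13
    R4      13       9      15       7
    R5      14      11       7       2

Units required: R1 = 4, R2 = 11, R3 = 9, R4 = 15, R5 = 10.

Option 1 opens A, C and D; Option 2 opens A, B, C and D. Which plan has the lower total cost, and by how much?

Option 1: {A, C, D}: R1→D 5·4=20, R2→A 2·11=22, R3→A 4·9=36, R4→D 7·15=105, R5→D 2·10=20. Service 203; fixed 326; total 529.
Option 2: {A, B, C, D}: R1→D 5·4=20, R2→A 2·11=22, R3→A 4·9=36, R4→D 7·15=105, R5→D 2·10=20. Service 203; fixed 498; total 701.
Difference: |529 − 701| = 172.

Option 1 is cheaper by 172.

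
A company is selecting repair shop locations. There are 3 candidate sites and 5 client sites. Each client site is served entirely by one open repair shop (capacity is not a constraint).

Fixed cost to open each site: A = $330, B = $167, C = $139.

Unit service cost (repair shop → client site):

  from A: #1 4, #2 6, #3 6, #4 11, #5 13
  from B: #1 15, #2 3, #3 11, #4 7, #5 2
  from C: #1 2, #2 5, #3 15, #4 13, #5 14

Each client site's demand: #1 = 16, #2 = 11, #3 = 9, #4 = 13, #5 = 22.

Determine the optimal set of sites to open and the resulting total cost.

Open B and C; minimum total cost 605.

For any fixed open set, each client site goes to its cheapest open site; total = fixed + service.
{B, C}: #1→C 2·16=32, #2→B 3·11=33, #3→B 11·9=99, #4→B 7·13=91, #5→B 2·22=44. Service 299; fixed 306; total 605.
{B}: service 507 + fixed 167 = 674
{A, B}: service 286 + fixed 497 = 783
{A, B, C}: service 254 + fixed 636 = 890
(All 7 nonempty subsets were checked; B and C is lowest.)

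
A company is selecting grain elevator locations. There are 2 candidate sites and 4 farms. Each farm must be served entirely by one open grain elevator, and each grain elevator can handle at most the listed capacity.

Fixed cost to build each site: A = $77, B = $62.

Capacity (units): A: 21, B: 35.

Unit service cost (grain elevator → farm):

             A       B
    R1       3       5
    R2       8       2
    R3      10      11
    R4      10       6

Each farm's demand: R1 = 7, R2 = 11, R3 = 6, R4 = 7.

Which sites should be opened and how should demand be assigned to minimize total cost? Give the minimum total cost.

Open {B}: R1→B 5·7=35, R2→B 2·11=22, R3→B 11·6=66, R4→B 6·7=42.
Loads: B carries 31/35. Service 165; fixed 62; total 227.
Next best feasible plan costs 284.

Minimum total cost: 227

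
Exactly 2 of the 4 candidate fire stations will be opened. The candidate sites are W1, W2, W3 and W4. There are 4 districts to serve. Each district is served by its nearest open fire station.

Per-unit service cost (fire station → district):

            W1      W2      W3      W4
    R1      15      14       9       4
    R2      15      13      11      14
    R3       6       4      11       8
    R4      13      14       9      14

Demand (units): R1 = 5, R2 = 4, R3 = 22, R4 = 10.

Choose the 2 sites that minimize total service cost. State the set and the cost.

Choose W2 and W3; total service cost 267.

With exactly 2 open, each district uses its cheapest among the chosen.
{W2, W3}: R1→W3 9·5=45, R2→W3 11·4=44, R3→W2 4·22=88, R4→W3 9·10=90. Service cost 267.
{W2, W4}: service cost 300
{W1, W3}: service cost 311
Among all 6 size-2 choices, {W2, W3} is lowest.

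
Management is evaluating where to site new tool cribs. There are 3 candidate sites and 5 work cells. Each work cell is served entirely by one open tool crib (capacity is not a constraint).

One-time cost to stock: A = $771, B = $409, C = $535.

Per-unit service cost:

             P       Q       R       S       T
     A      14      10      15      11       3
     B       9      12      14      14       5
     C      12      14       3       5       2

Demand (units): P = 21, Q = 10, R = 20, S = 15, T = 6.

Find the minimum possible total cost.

For any fixed open set, each work cell goes to its cheapest open site; total = fixed + service.
{C}: P→C 12·21=252, Q→C 14·10=140, R→C 3·20=60, S→C 5·15=75, T→C 2·6=12. Service 539; fixed 535; total 1074.
{B}: P→B 9·21=189, Q→B 12·10=120, R→B 14·20=280, S→B 14·15=210, T→B 5·6=30. Service 829; fixed 409; total 1238.
{B, C}: service 456 + fixed 944 = 1400
{A, B, C}: P→B 9·21=189, Q→A 10·10=100, R→C 3·20=60, S→C 5·15=75, T→C 2·6=12. Service 436; fixed 1715; total 2151.
No other subset beats 1074.

Minimum total cost: 1074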